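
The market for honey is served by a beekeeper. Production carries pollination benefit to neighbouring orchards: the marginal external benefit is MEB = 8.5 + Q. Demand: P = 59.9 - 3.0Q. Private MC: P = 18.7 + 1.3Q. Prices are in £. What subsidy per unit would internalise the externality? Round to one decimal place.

subsidy = £23.6 per unit

Social marginal cost = private MC − MEB = 10.2 + 0.3Q.
Set SMC = demand: 10.2 + 0.3Q = 59.9 - 3.0Q → Q* = 15.0606.
The Pigouvian subsidy equals MEB at Q*: 8.5 + 1.0×15.0606 = 23.5606.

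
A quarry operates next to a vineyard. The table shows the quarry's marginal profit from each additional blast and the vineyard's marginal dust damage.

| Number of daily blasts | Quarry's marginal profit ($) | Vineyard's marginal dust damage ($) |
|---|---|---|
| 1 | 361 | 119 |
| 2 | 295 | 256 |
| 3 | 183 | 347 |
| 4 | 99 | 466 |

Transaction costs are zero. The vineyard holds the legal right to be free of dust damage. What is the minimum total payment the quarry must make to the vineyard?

Efficient level: marginal profit ≥ marginal dust damage through level 2, so k* = 2.
With the vineyard holding the right, the quarry must at least compensate total damage at k*: 119 + 256 = 375.

$375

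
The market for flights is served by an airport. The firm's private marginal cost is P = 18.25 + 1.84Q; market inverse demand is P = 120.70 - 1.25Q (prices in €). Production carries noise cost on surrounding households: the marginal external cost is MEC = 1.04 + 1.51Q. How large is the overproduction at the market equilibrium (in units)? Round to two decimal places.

11.11 units

Market equilibrium (private): 18.25 + 1.84Q = 120.70 - 1.25Q → Q_m = 33.1553.
Social marginal cost = private MC + MEC = 19.29 + 3.35Q.
Set SMC = demand: 19.29 + 3.35Q = 120.70 - 1.25Q → Q* = 22.0457.
Gap = |33.1553 − 22.0457| = 11.1096.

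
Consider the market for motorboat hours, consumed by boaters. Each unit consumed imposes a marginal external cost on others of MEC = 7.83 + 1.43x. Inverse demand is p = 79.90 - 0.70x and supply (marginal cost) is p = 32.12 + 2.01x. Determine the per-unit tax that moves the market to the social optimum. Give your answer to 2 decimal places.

Social marginal benefit = demand − MEC = 72.07 - 2.13x.
Set SMB = MC: 72.07 - 2.13x = 32.12 + 2.01x → x* = 9.6498.
The Pigouvian tax equals MEC at x*: 7.83 + 1.43×9.6498 = 21.6292.

tax = 21.63 per unit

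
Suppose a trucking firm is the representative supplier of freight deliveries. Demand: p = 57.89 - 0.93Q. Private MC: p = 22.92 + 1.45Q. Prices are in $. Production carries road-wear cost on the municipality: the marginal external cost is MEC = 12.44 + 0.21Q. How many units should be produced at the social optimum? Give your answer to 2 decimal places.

Q* = 8.70

Social marginal cost = private MC + MEC = 35.36 + 1.66Q.
Set SMC = demand: 35.36 + 1.66Q = 57.89 - 0.93Q → Q* = 8.6988.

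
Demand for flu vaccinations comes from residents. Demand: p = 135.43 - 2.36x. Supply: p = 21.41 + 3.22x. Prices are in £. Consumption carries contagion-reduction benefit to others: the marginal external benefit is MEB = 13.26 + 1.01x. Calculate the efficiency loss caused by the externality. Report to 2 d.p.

DWL = £125.72

Market equilibrium (private): 21.41 + 3.22x = 135.43 - 2.36x → x_m = 20.4337.
Social marginal benefit = demand + MEB = 148.69 - 1.35x.
Set SMB = MC: 148.69 - 1.35x = 21.41 + 3.22x → x* = 27.8512.
The loss is the area between SMB and MC from x* to x_m; with linear curves that's a triangle of height MEB(x_m).
DWL = ½ × 7.4175 × 33.8980 = 125.7192.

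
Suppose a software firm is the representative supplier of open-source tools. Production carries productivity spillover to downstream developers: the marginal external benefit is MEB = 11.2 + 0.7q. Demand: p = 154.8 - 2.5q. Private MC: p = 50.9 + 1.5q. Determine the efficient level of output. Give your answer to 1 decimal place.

Social marginal cost = private MC − MEB = 39.7 + 0.8q.
Set SMC = demand: 39.7 + 0.8q = 154.8 - 2.5q → q* = 34.8788.

q* = 34.9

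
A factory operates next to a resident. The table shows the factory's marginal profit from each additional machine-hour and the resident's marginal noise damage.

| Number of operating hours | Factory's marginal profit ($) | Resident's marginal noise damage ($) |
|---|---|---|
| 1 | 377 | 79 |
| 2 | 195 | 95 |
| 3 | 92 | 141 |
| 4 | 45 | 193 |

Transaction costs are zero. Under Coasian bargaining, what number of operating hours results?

2

Bargaining reaches the level where marginal profit last exceeds marginal noise damage.
That holds through level 2 (195 ≥ 95) but not at 3 (92 < 141).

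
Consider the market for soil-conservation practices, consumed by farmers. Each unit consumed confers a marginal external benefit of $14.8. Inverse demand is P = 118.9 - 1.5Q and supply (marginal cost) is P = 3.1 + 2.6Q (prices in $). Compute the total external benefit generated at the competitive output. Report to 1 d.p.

Market equilibrium (private): 3.1 + 2.6Q = 118.9 - 1.5Q → Q_m = 28.2439.
Total external benefit = MEB × Q_m = 14.8 × 28.2439 = 418.0097.

$418.0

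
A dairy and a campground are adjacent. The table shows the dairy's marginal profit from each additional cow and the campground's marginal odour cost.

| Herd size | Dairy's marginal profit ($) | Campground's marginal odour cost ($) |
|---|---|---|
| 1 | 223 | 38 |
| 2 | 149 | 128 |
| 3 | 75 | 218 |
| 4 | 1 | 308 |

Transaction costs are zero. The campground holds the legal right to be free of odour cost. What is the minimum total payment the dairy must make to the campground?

$166

Efficient level: marginal profit ≥ marginal odour cost through level 2, so k* = 2.
With the campground holding the right, the dairy must at least compensate total damage at k*: 38 + 128 = 166.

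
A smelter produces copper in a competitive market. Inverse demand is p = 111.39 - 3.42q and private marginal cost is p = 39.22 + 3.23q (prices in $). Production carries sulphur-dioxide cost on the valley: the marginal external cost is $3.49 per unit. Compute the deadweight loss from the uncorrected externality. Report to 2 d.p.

DWL = $0.92

Market equilibrium (private): 39.22 + 3.23q = 111.39 - 3.42q → q_m = 10.8526.
Social marginal cost = private MC + MEC = 42.71 + 3.23q.
Set SMC = demand: 42.71 + 3.23q = 111.39 - 3.42q → q* = 10.3278.
Height of the DWL triangle at q_m is SMC(q_m) − demand(q_m) = MEC(q_m) = 3.4900.
DWL = ½ × 0.5248 × 3.4900 = 0.9158.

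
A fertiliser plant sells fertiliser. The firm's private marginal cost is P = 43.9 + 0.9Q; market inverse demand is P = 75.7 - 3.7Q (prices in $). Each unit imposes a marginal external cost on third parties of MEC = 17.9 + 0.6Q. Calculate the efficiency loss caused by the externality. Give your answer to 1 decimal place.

DWL = $46.7

Market equilibrium (private): 43.9 + 0.9Q = 75.7 - 3.7Q → Q_m = 6.9130.
Social marginal cost = private MC + MEC = 61.8 + 1.5Q.
Set SMC = demand: 61.8 + 1.5Q = 75.7 - 3.7Q → Q* = 2.6731.
The loss is the area between SMC and demand from Q* to Q_m; with linear curves that's a triangle of height MEC(Q_m).
DWL = ½ × 4.2399 × 22.0478 = 46.7402.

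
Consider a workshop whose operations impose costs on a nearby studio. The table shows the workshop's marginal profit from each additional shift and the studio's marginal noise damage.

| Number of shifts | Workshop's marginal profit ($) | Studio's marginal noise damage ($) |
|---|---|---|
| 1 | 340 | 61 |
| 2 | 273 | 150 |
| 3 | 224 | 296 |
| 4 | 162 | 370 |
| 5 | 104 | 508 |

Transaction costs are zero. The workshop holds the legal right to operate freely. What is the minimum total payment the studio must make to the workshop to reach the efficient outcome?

$490

Left alone the workshop would choose level 5 (marginal profit stays positive).
Efficient level: k* = 2 (marginal profit ≥ marginal noise damage through 2).
The studio must at least cover the workshop's forgone profit from cutting 5→2: 224 + 162 + 104 = 490.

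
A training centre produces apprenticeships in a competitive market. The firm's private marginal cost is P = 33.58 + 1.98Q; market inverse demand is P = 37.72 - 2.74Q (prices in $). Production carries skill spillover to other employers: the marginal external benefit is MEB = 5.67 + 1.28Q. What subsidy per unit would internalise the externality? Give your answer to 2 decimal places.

subsidy = $9.32 per unit

Social marginal cost = private MC − MEB = 27.91 + 0.70Q.
Set SMC = demand: 27.91 + 0.70Q = 37.72 - 2.74Q → Q* = 2.8517.
The Pigouvian subsidy equals MEB at Q*: 5.67 + 1.28×2.8517 = 9.3202.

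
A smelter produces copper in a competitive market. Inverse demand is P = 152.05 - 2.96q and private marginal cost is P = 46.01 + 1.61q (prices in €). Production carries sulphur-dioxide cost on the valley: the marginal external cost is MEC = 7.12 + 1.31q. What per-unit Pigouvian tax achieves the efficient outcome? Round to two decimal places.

tax = €29.16 per unit

Social marginal cost = private MC + MEC = 53.13 + 2.92q.
Set SMC = demand: 53.13 + 2.92q = 152.05 - 2.96q → q* = 16.8231.
The Pigouvian tax equals MEC at q*: 7.12 + 1.31×16.8231 = 29.1583.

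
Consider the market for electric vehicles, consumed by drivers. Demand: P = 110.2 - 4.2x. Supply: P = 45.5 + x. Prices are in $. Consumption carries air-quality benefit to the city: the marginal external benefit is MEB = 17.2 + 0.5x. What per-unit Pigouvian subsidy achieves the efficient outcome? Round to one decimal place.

subsidy = $25.9 per unit

Social marginal benefit = demand + MEB = 127.4 - 3.7x.
Set SMB = MC: 127.4 - 3.7x = 45.5 + x → x* = 17.4255.
The Pigouvian subsidy equals MEB at x*: 17.2 + 0.5×17.4255 = 25.9128.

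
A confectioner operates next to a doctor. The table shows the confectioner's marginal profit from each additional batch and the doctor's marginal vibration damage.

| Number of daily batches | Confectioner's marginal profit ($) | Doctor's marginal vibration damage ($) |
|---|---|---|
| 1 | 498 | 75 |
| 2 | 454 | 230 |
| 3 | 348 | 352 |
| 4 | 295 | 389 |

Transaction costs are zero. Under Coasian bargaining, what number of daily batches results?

Bargaining reaches the level where marginal profit last exceeds marginal vibration damage.
That holds through level 2 (454 ≥ 230) but not at 3 (348 < 352).

2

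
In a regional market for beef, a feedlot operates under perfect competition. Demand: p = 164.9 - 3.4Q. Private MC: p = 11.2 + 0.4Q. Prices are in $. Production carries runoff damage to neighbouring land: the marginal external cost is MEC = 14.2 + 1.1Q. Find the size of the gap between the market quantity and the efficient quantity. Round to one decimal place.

12.0 units

Market equilibrium (private): 11.2 + 0.4Q = 164.9 - 3.4Q → Q_m = 40.4474.
Social marginal cost = private MC + MEC = 25.4 + 1.5Q.
Set SMC = demand: 25.4 + 1.5Q = 164.9 - 3.4Q → Q* = 28.4694.
Gap = |40.4474 − 28.4694| = 11.9780.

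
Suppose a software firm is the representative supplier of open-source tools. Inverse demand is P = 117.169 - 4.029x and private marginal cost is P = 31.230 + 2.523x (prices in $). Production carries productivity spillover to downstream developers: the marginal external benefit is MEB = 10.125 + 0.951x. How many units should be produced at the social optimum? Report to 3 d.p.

Social marginal cost = private MC − MEB = 21.105 + 1.572x.
Set SMC = demand: 21.105 + 1.572x = 117.169 - 4.029x → x* = 17.1512.

x* = 17.151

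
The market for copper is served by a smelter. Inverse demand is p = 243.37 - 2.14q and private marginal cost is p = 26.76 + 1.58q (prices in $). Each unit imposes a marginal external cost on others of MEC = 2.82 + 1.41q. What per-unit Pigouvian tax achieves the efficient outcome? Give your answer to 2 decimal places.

tax = $61.58 per unit

Social marginal cost = private MC + MEC = 29.58 + 2.99q.
Set SMC = demand: 29.58 + 2.99q = 243.37 - 2.14q → q* = 41.6745.
The Pigouvian tax equals MEC at q*: 2.82 + 1.41×41.6745 = 61.5810.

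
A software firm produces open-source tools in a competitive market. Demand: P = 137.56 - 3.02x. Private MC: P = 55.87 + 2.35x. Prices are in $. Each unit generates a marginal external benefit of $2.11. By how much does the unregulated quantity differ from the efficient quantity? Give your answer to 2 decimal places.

Market equilibrium (private): 55.87 + 2.35x = 137.56 - 3.02x → x_m = 15.2123.
Social marginal cost = private MC − MEB = 53.76 + 2.35x.
Set SMC = demand: 53.76 + 2.35x = 137.56 - 3.02x → x* = 15.6052.
Gap = |15.2123 − 15.6052| = 0.3929.

0.39 units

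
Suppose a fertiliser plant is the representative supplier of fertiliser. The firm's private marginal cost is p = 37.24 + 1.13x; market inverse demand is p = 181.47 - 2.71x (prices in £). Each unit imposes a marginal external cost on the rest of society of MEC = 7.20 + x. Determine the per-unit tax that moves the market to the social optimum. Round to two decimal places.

Social marginal cost = private MC + MEC = 44.44 + 2.13x.
Set SMC = demand: 44.44 + 2.13x = 181.47 - 2.71x → x* = 28.3120.
The Pigouvian tax equals MEC at x*: 7.20 + 1.00×28.3120 = 35.5120.

tax = £35.51 per unit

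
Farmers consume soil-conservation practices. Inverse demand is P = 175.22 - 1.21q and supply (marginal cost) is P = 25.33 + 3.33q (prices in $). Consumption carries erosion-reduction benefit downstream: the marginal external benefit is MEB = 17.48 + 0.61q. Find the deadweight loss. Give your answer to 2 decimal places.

Market equilibrium (private): 25.33 + 3.33q = 175.22 - 1.21q → q_m = 33.0154.
Social marginal benefit = demand + MEB = 192.70 - 0.60q.
Set SMB = MC: 192.70 - 0.60q = 25.33 + 3.33q → q* = 42.5878.
Height of the DWL triangle at q_m is SMB(q_m) − MC(q_m) = MEB(q_m) = 37.6194.
DWL = ½ × 9.5724 × 37.6194 = 180.0540.

DWL = $180.05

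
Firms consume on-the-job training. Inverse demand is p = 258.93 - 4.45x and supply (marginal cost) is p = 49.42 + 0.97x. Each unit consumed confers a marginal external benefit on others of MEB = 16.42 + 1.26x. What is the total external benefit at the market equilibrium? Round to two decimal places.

1576.07

Market equilibrium (private): 49.42 + 0.97x = 258.93 - 4.45x → x_m = 38.6550.
Total external benefit = ∫₀^{x_m} (16.42 + 1.26x) dx = 16.42×38.6550 + ½×1.26×38.6550² = 1576.0668.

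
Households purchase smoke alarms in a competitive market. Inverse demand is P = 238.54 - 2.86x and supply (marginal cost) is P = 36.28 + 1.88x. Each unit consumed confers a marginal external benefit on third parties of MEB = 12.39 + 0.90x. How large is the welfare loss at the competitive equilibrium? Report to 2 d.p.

Market equilibrium (private): 36.28 + 1.88x = 238.54 - 2.86x → x_m = 42.6709.
Social marginal benefit = demand + MEB = 250.93 - 1.96x.
Set SMB = MC: 250.93 - 1.96x = 36.28 + 1.88x → x* = 55.8984.
The loss is the area between SMB and MC from x* to x_m; with linear curves that's a triangle of height MEB(x_m).
DWL = ½ × 13.2275 × 50.7938 = 335.9375.

DWL = 335.94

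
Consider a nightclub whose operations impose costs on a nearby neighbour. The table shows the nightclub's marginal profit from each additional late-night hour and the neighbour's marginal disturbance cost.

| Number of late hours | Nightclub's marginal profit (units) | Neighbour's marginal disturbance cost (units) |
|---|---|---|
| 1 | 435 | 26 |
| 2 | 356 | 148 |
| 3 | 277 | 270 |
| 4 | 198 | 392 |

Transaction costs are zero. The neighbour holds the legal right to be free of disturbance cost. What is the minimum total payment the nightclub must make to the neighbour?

Efficient level: marginal profit ≥ marginal disturbance cost through level 3, so k* = 3.
With the neighbour holding the right, the nightclub must at least compensate total damage at k*: 26 + 148 + 270 = 444.

444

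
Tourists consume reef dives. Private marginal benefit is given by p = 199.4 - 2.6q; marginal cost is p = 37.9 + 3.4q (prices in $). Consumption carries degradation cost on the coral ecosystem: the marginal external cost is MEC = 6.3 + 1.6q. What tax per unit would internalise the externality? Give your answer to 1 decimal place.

tax = $39.0 per unit

Social marginal benefit = demand − MEC = 193.1 - 4.2q.
Set SMB = MC: 193.1 - 4.2q = 37.9 + 3.4q → q* = 20.4211.
The Pigouvian tax equals MEC at q*: 6.3 + 1.6×20.4211 = 38.9738.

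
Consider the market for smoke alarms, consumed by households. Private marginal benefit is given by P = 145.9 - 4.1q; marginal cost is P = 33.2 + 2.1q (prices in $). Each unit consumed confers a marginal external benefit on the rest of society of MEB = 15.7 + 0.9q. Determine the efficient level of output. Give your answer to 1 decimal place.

q* = 24.2

Social marginal benefit = demand + MEB = 161.6 - 3.2q.
Set SMB = MC: 161.6 - 3.2q = 33.2 + 2.1q → q* = 24.2264.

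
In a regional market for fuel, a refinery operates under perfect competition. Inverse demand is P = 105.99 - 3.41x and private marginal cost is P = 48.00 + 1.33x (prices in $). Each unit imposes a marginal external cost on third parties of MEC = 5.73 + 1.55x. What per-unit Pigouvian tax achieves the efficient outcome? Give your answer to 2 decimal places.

Social marginal cost = private MC + MEC = 53.73 + 2.88x.
Set SMC = demand: 53.73 + 2.88x = 105.99 - 3.41x → x* = 8.3084.
The Pigouvian tax equals MEC at x*: 5.73 + 1.55×8.3084 = 18.6080.

tax = $18.61 per unit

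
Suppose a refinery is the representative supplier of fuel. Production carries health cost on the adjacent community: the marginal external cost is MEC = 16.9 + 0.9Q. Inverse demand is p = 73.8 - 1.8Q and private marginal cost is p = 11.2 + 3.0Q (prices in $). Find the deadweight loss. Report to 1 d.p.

DWL = $71.9

Market equilibrium (private): 11.2 + 3.0Q = 73.8 - 1.8Q → Q_m = 13.0417.
Social marginal cost = private MC + MEC = 28.1 + 3.9Q.
Set SMC = demand: 28.1 + 3.9Q = 73.8 - 1.8Q → Q* = 8.0175.
Between Q* and Q_m the wedge SMC − demand runs linearly from 0 to MEC(Q_m), so the loss is a triangle.
DWL = ½ × 5.0242 × 28.6375 = 71.9403.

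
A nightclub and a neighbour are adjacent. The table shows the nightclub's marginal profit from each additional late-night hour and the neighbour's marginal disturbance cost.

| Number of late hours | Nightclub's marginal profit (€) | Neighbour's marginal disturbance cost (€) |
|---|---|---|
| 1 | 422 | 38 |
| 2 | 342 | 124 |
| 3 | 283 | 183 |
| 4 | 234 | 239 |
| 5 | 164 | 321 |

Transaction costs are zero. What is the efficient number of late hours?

3

Bargaining reaches the level where marginal profit last exceeds marginal disturbance cost.
That holds through level 3 (283 ≥ 183) but not at 4 (234 < 239).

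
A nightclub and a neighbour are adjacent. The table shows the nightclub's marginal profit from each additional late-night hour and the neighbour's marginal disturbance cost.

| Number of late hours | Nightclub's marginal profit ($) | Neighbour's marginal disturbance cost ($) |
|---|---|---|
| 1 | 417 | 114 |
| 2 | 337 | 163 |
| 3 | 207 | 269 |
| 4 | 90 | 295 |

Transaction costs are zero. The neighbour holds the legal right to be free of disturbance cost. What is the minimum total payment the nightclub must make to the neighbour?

Efficient level: marginal profit ≥ marginal disturbance cost through level 2, so k* = 2.
With the neighbour holding the right, the nightclub must at least compensate total damage at k*: 114 + 163 = 277.

$277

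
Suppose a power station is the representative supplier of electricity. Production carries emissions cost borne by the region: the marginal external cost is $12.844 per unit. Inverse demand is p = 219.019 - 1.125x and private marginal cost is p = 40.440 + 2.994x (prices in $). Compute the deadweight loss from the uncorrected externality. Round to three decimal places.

Market equilibrium (private): 40.440 + 2.994x = 219.019 - 1.125x → x_m = 43.3549.
Social marginal cost = private MC + MEC = 53.284 + 2.994x.
Set SMC = demand: 53.284 + 2.994x = 219.019 - 1.125x → x* = 40.2367.
The welfare-loss triangle has base |x_m − x*| and height MEC(x_m) (the vertical gap between SMC and demand is zero at x* and MEC at x_m).
DWL = ½ × 3.1182 × 12.8440 = 20.0251.

DWL = $20.025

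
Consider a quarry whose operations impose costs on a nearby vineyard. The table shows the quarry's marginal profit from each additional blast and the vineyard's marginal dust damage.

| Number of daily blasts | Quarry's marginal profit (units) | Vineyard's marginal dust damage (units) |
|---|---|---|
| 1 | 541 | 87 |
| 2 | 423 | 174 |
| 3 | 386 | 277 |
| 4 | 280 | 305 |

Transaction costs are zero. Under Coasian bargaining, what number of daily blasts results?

3

Bargaining reaches the level where marginal profit last exceeds marginal dust damage.
That holds through level 3 (386 ≥ 277) but not at 4 (280 < 305).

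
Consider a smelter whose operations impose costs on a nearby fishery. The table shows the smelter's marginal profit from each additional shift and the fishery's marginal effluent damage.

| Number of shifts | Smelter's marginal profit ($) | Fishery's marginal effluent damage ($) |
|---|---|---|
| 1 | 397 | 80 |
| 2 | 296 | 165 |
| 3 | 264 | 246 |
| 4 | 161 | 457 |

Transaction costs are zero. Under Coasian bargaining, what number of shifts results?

3

Bargaining reaches the level where marginal profit last exceeds marginal effluent damage.
That holds through level 3 (264 ≥ 246) but not at 4 (161 < 457).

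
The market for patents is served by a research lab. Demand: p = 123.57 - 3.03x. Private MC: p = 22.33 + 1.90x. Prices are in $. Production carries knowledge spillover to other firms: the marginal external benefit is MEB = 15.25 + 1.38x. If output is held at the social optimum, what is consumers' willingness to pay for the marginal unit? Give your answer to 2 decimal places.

Social marginal cost = private MC − MEB = 7.08 + 0.52x.
Set SMC = demand: 7.08 + 0.52x = 123.57 - 3.03x → x* = 32.8141.
Consumer price on the demand curve at x*: 123.57 − 3.03×32.8141 = 24.1433.

P = $24.14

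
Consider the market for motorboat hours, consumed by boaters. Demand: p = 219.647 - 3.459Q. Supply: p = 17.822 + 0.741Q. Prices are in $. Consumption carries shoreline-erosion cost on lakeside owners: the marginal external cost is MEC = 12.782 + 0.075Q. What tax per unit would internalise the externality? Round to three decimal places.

Social marginal benefit = demand − MEC = 206.865 - 3.534Q.
Set SMB = MC: 206.865 - 3.534Q = 17.822 + 0.741Q → Q* = 44.2206.
The Pigouvian tax equals MEC at Q*: 12.782 + 0.075×44.2206 = 16.0985.

tax = $16.099 per unit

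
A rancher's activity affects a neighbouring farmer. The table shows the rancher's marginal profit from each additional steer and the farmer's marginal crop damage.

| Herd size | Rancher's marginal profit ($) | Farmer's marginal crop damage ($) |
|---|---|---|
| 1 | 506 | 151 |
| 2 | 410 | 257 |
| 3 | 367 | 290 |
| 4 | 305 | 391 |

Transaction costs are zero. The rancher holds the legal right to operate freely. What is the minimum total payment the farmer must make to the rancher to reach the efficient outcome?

$305

Left alone the rancher would choose level 4 (marginal profit stays positive).
Efficient level: k* = 3 (marginal profit ≥ marginal crop damage through 3).
The farmer must at least cover the rancher's forgone profit from cutting 4→3: 305 = 305.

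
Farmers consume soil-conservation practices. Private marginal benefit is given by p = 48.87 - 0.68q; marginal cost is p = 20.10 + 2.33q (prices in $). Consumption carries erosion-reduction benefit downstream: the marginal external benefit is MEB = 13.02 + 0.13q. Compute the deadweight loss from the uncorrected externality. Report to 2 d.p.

DWL = $35.32

Market equilibrium (private): 20.10 + 2.33q = 48.87 - 0.68q → q_m = 9.5581.
Social marginal benefit = demand + MEB = 61.89 - 0.55q.
Set SMB = MC: 61.89 - 0.55q = 20.10 + 2.33q → q* = 14.5104.
Height of the DWL triangle at q_m is SMB(q_m) − MC(q_m) = MEB(q_m) = 14.2626.
DWL = ½ × 4.9523 × 14.2626 = 35.3163.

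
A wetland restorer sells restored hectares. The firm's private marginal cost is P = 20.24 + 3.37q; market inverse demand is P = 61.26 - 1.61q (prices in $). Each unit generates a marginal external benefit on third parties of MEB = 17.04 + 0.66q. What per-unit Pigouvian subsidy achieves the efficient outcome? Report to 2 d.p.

Social marginal cost = private MC − MEB = 3.20 + 2.71q.
Set SMC = demand: 3.20 + 2.71q = 61.26 - 1.61q → q* = 13.4398.
The Pigouvian subsidy equals MEB at q*: 17.04 + 0.66×13.4398 = 25.9103.

subsidy = $25.91 per unit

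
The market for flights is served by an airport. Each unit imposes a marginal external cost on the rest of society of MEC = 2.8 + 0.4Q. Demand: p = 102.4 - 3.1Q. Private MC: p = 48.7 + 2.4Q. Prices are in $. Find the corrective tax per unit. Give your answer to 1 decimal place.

tax = $6.3 per unit

Social marginal cost = private MC + MEC = 51.5 + 2.8Q.
Set SMC = demand: 51.5 + 2.8Q = 102.4 - 3.1Q → Q* = 8.6271.
The Pigouvian tax equals MEC at Q*: 2.8 + 0.4×8.6271 = 6.2508.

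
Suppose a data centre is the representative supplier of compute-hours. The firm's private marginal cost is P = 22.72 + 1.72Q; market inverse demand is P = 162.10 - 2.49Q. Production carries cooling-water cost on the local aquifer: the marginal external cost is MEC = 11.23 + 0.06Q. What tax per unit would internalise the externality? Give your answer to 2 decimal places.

Social marginal cost = private MC + MEC = 33.95 + 1.78Q.
Set SMC = demand: 33.95 + 1.78Q = 162.10 - 2.49Q → Q* = 30.0117.
The Pigouvian tax equals MEC at Q*: 11.23 + 0.06×30.0117 = 13.0307.

tax = 13.03 per unit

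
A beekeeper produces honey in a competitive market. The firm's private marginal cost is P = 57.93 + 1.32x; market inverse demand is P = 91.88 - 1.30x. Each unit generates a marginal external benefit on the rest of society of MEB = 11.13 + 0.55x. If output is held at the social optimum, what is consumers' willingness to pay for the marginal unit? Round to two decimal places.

P = 63.57

Social marginal cost = private MC − MEB = 46.80 + 0.77x.
Set SMC = demand: 46.80 + 0.77x = 91.88 - 1.30x → x* = 21.7778.
Consumer price on the demand curve at x*: 91.88 − 1.30×21.7778 = 63.5689.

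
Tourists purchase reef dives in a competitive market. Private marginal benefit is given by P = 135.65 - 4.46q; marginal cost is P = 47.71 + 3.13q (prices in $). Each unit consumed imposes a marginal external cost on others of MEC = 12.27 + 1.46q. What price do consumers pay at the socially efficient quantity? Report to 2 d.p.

Social marginal benefit = demand − MEC = 123.38 - 5.92q.
Set SMB = MC: 123.38 - 5.92q = 47.71 + 3.13q → q* = 8.3613.
Consumer price on the demand curve at q*: 135.65 − 4.46×8.3613 = 98.3586.

P = $98.36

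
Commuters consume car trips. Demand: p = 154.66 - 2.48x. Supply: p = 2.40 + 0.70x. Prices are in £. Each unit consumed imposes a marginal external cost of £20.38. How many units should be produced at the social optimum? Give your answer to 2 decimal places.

Social marginal benefit = demand − MEC = 134.28 - 2.48x.
Set SMB = MC: 134.28 - 2.48x = 2.40 + 0.70x → x* = 41.4717.

x* = 41.47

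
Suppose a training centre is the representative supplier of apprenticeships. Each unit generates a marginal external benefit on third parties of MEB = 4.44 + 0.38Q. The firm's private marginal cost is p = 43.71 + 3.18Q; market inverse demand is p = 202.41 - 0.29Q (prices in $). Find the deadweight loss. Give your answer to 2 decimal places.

DWL = $77.04

Market equilibrium (private): 43.71 + 3.18Q = 202.41 - 0.29Q → Q_m = 45.7349.
Social marginal cost = private MC − MEB = 39.27 + 2.80Q.
Set SMC = demand: 39.27 + 2.80Q = 202.41 - 0.29Q → Q* = 52.7961.
The welfare-loss triangle has base |Q_m − Q*| and height MEB(Q_m) (the vertical gap between SMC and demand is zero at Q* and MEB at Q_m).
DWL = ½ × 7.0612 × 21.8193 = 77.0352.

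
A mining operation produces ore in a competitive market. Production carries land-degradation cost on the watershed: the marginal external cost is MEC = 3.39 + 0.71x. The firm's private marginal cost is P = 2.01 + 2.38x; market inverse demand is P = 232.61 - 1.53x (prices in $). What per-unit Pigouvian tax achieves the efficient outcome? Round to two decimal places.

tax = $38.31 per unit

Social marginal cost = private MC + MEC = 5.40 + 3.09x.
Set SMC = demand: 5.40 + 3.09x = 232.61 - 1.53x → x* = 49.1797.
The Pigouvian tax equals MEC at x*: 3.39 + 0.71×49.1797 = 38.3076.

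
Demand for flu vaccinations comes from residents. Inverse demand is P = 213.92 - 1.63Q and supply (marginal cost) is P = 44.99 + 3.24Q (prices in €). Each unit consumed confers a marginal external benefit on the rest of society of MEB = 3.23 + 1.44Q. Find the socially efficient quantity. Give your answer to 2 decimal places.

Social marginal benefit = demand + MEB = 217.15 - 0.19Q.
Set SMB = MC: 217.15 - 0.19Q = 44.99 + 3.24Q → Q* = 50.1924.

Q* = 50.19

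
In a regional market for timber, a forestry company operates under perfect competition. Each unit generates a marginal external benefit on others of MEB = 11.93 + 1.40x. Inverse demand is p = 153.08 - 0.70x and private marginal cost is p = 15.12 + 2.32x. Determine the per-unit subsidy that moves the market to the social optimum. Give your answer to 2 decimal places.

subsidy = 141.46 per unit

Social marginal cost = private MC − MEB = 3.19 + 0.92x.
Set SMC = demand: 3.19 + 0.92x = 153.08 - 0.70x → x* = 92.5247.
The Pigouvian subsidy equals MEB at x*: 11.93 + 1.40×92.5247 = 141.4646.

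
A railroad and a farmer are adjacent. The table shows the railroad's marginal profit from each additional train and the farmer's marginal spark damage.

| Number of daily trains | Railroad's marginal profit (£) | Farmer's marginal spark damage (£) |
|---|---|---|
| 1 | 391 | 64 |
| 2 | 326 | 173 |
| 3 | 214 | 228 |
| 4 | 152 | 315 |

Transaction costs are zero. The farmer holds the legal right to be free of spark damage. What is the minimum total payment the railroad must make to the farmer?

Efficient level: marginal profit ≥ marginal spark damage through level 2, so k* = 2.
With the farmer holding the right, the railroad must at least compensate total damage at k*: 64 + 173 = 237.

£237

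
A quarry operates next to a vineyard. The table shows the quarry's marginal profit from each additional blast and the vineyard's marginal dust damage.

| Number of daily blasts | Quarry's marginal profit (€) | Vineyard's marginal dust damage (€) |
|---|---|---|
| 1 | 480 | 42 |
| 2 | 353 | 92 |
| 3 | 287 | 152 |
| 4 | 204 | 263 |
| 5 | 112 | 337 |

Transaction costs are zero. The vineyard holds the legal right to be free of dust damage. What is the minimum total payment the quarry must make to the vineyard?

Efficient level: marginal profit ≥ marginal dust damage through level 3, so k* = 3.
With the vineyard holding the right, the quarry must at least compensate total damage at k*: 42 + 92 + 152 = 286.

€286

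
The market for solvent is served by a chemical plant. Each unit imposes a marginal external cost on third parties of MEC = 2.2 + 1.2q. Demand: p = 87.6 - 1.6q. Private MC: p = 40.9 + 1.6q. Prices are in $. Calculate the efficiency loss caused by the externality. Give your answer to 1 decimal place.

Market equilibrium (private): 40.9 + 1.6q = 87.6 - 1.6q → q_m = 14.5938.
Social marginal cost = private MC + MEC = 43.1 + 2.8q.
Set SMC = demand: 43.1 + 2.8q = 87.6 - 1.6q → q* = 10.1136.
The loss is the area between SMC and demand from q* to q_m; with linear curves that's a triangle of height MEC(q_m).
DWL = ½ × 4.4802 × 19.7125 = 44.1580.

DWL = $44.2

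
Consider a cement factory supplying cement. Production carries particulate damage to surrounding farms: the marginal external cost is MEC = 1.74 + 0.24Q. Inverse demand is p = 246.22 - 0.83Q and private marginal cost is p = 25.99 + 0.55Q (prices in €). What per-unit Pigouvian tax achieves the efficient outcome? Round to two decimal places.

Social marginal cost = private MC + MEC = 27.73 + 0.79Q.
Set SMC = demand: 27.73 + 0.79Q = 246.22 - 0.83Q → Q* = 134.8704.
The Pigouvian tax equals MEC at Q*: 1.74 + 0.24×134.8704 = 34.1089.

tax = €34.11 per unit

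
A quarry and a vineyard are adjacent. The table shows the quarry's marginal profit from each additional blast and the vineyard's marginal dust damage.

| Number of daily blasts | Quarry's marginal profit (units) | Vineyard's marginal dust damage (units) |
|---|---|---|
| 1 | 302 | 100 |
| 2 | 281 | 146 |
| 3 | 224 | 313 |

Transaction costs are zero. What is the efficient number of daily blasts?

2

Bargaining reaches the level where marginal profit last exceeds marginal dust damage.
That holds through level 2 (281 ≥ 146) but not at 3 (224 < 313).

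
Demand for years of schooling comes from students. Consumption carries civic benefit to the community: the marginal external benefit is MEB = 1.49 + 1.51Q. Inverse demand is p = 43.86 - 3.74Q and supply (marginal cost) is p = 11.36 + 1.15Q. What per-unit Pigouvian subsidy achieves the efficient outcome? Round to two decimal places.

Social marginal benefit = demand + MEB = 45.35 - 2.23Q.
Set SMB = MC: 45.35 - 2.23Q = 11.36 + 1.15Q → Q* = 10.0562.
The Pigouvian subsidy equals MEB at Q*: 1.49 + 1.51×10.0562 = 16.6749.

subsidy = 16.67 per unit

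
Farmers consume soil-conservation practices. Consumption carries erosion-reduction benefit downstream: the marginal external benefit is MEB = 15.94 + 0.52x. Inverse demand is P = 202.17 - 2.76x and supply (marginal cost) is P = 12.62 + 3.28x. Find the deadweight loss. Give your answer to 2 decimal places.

DWL = 94.26

Market equilibrium (private): 12.62 + 3.28x = 202.17 - 2.76x → x_m = 31.3825.
Social marginal benefit = demand + MEB = 218.11 - 2.24x.
Set SMB = MC: 218.11 - 2.24x = 12.62 + 3.28x → x* = 37.2264.
Height of the DWL triangle at x_m is SMB(x_m) − MC(x_m) = MEB(x_m) = 32.2589.
DWL = ½ × 5.8439 × 32.2589 = 94.2589.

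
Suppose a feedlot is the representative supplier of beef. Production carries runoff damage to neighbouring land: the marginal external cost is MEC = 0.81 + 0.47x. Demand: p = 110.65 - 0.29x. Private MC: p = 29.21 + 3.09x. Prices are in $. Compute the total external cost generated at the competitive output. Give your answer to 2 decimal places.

Market equilibrium (private): 29.21 + 3.09x = 110.65 - 0.29x → x_m = 24.0947.
Total external cost = ∫₀^{x_m} (0.81 + 0.47x) dx = 0.81×24.0947 + ½×0.47×24.0947² = 155.9470.

$155.95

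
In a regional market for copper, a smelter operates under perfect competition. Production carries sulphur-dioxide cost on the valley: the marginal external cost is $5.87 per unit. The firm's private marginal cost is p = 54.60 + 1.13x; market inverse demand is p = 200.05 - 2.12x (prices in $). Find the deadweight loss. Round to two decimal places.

DWL = $5.30

Market equilibrium (private): 54.60 + 1.13x = 200.05 - 2.12x → x_m = 44.7538.
Social marginal cost = private MC + MEC = 60.47 + 1.13x.
Set SMC = demand: 60.47 + 1.13x = 200.05 - 2.12x → x* = 42.9477.
Height of the DWL triangle at x_m is SMC(x_m) − demand(x_m) = MEC(x_m) = 5.8700.
DWL = ½ × 1.8061 × 5.8700 = 5.3009.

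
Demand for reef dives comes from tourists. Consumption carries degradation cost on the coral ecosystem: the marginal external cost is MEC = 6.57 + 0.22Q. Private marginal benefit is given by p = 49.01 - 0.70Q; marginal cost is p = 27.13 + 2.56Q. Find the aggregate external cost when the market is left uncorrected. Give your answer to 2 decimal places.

Market equilibrium (private): 27.13 + 2.56Q = 49.01 - 0.70Q → Q_m = 6.7117.
Total external cost = ∫₀^{Q_m} (6.57 + 0.22Q) dQ = 6.57×6.7117 + ½×0.22×6.7117² = 49.0510.

49.05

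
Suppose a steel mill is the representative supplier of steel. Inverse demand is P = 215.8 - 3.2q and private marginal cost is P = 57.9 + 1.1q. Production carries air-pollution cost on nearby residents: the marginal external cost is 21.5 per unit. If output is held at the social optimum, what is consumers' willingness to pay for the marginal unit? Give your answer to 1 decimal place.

Social marginal cost = private MC + MEC = 79.4 + 1.1q.
Set SMC = demand: 79.4 + 1.1q = 215.8 - 3.2q → q* = 31.7209.
Consumer price on the demand curve at q*: 215.8 − 3.2×31.7209 = 114.2931.

P = 114.3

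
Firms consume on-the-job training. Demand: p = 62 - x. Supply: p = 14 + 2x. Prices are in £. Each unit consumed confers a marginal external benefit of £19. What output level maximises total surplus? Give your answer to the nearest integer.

Social marginal benefit = demand + MEB = 81 - x.
Set SMB = MC: 81 - x = 14 + 2x → x* = 22.3333.

x* = 22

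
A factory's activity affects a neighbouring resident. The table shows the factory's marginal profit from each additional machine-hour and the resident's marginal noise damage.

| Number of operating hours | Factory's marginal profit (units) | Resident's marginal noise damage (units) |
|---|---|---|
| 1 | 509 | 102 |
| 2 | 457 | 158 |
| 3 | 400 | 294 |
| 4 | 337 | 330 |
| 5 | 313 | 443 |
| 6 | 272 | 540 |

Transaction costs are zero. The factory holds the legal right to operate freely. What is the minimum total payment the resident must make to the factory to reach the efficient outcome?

Left alone the factory would choose level 6 (marginal profit stays positive).
Efficient level: k* = 4 (marginal profit ≥ marginal noise damage through 4).
The resident must at least cover the factory's forgone profit from cutting 6→4: 313 + 272 = 585.

585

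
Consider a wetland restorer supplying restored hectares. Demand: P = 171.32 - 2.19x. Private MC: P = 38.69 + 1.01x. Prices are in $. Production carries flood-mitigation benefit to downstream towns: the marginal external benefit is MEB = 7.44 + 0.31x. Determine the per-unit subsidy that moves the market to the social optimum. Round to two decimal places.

subsidy = $22.46 per unit

Social marginal cost = private MC − MEB = 31.25 + 0.70x.
Set SMC = demand: 31.25 + 0.70x = 171.32 - 2.19x → x* = 48.4671.
The Pigouvian subsidy equals MEB at x*: 7.44 + 0.31×48.4671 = 22.4648.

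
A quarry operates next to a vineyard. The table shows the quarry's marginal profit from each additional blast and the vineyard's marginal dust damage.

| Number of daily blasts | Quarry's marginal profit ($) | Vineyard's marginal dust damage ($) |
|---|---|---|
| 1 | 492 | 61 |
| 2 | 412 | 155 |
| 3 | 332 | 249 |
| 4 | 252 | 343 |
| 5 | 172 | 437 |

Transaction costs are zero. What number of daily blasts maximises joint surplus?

3

Bargaining reaches the level where marginal profit last exceeds marginal dust damage.
That holds through level 3 (332 ≥ 249) but not at 4 (252 < 343).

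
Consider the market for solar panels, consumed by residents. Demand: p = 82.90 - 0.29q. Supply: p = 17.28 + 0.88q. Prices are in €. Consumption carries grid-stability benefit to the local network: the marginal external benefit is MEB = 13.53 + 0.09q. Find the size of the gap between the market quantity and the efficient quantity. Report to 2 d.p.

Market equilibrium (private): 17.28 + 0.88q = 82.90 - 0.29q → q_m = 56.0855.
Social marginal benefit = demand + MEB = 96.43 - 0.20q.
Set SMB = MC: 96.43 - 0.20q = 17.28 + 0.88q → q* = 73.2870.
Gap = |56.0855 − 73.2870| = 17.2015.

17.20 units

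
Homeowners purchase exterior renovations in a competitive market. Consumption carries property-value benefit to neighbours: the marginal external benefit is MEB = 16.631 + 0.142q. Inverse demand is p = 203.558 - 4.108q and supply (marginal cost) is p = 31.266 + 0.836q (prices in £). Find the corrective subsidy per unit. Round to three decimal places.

subsidy = £22.218 per unit

Social marginal benefit = demand + MEB = 220.189 - 3.966q.
Set SMB = MC: 220.189 - 3.966q = 31.266 + 0.836q → q* = 39.3426.
The Pigouvian subsidy equals MEB at q*: 16.631 + 0.142×39.3426 = 22.2176.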